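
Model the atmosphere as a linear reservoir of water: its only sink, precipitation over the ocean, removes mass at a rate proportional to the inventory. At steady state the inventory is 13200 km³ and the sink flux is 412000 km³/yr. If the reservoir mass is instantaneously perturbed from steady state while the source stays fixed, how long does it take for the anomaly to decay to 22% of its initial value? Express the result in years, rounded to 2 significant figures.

0.049 yr

For a linear reservoir the anomaly decays as exp(−t/τ) with τ = M/F = 13200/412000 = 0.03204 yr.
exp(−t/τ) = 0.22 ⇒ t = −τ ln(0.22) = 0.03204 × 1.514 = 0.04851 yr.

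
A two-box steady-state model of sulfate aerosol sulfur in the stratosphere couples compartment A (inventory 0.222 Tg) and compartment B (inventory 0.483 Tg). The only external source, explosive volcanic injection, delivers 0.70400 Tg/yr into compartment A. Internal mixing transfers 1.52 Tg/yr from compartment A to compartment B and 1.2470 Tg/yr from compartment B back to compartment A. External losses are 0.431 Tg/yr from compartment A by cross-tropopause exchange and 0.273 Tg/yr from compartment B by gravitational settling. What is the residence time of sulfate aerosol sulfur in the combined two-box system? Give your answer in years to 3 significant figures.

1.00 yr

For the system as a whole, the A↔B exchange is internal and contributes nothing to the throughput; only the external sinks remove mass.
M_total = 0.222 + 0.483 = 0.70500 Tg.
ΣF_external_out = 0.431 + 0.273 = 0.70400 Tg/yr.
τ = M_total / ΣF_ext = 0.70500 / 0.70400 = 1.001 yr.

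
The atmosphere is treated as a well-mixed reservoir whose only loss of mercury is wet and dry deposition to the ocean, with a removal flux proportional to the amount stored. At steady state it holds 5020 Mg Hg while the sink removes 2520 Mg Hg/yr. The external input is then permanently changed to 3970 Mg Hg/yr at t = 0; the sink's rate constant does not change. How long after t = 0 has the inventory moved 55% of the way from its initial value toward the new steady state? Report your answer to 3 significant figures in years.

1.59 yr

τ = M₀/F₀ = 5020/2520 = 1.992 yr.
The remaining gap fraction is e^(−t/τ); 55% covered ⇒ e^(−t/τ) = 0.450.
t = −τ ln(0.450) = 1.992 × 0.7985 = 1.591 yr.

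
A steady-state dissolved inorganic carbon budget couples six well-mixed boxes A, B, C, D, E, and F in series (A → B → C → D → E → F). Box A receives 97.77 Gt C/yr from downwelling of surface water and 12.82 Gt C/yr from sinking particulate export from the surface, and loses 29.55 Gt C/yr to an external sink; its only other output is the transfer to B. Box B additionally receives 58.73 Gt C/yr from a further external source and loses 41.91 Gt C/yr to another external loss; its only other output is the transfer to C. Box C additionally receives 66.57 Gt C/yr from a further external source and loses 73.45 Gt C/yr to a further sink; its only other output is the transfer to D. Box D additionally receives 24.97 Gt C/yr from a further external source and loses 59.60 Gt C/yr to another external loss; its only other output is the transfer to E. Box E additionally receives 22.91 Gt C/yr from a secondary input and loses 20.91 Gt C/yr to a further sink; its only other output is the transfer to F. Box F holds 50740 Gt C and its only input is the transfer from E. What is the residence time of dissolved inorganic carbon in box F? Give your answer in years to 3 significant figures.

Box A: F(A→B) = (97.77 + 12.82) − 29.55 = 81.040 Gt C/yr.
Box B: F(B→C) = (81.040 + 58.73) − 41.91 = 97.860 Gt C/yr.
Box C: F(C→D) = (97.860 + 66.57) − 73.45 = 90.980 Gt C/yr.
Box D: F(D→E) = (90.980 + 24.97) − 59.60 = 56.350 Gt C/yr.
Box E: F(E→F) = (56.350 + 22.91) − 20.91 = 58.350 Gt C/yr.
Box F throughput = its input = 58.350 Gt C/yr; τ = 50740 / 58.350 = 869.6 yr.

870 yr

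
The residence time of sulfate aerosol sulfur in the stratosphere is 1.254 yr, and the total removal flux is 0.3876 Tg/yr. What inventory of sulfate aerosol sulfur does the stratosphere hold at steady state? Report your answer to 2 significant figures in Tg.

0.49 Tg

τ = M/F ⇒ M = τ × F = 1.254 × 0.3876 = 0.4861 Tg.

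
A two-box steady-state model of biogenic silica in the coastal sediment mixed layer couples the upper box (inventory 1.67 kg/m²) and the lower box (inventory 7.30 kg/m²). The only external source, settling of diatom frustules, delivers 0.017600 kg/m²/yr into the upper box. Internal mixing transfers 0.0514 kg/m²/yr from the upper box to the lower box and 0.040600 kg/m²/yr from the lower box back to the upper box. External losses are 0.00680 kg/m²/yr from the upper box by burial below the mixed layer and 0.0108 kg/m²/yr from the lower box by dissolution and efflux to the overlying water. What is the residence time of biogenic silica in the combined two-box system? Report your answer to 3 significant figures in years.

510 yr

Treat the two boxes together as one reservoir: the mixing fluxes between them are internal recycling, so τ = ΣM / Σ(external losses).
M_total = 1.67 + 7.30 = 8.9700 kg/m².
ΣF_external_out = 0.00680 + 0.0108 = 0.017600 kg/m²/yr.
τ = M_total / ΣF_ext = 8.9700 / 0.017600 = 509.7 yr.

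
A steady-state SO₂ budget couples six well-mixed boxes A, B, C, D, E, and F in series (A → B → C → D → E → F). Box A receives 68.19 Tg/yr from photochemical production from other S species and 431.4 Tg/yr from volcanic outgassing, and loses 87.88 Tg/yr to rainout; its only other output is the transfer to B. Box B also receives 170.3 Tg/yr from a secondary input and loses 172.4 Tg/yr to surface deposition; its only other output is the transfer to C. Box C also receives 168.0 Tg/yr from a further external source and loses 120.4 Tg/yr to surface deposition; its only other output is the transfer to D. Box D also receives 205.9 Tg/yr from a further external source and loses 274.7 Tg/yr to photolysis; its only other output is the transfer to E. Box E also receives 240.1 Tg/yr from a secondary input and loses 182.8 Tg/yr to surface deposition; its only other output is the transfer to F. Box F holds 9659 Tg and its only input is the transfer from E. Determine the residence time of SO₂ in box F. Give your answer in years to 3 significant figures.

Box A: F(A→B) = (68.19 + 431.4) − 87.88 = 411.71 Tg/yr.
Box B: F(B→C) = (411.71 + 170.3) − 172.4 = 409.61 Tg/yr.
Box C: F(C→D) = (409.61 + 168.0) − 120.4 = 457.21 Tg/yr.
Box D: F(D→E) = (457.21 + 205.9) − 274.7 = 388.41 Tg/yr.
Box E: F(E→F) = (388.41 + 240.1) − 182.8 = 445.71 Tg/yr.
Box F throughput = its input = 445.71 Tg/yr; τ = 9659 / 445.71 = 21.67 yr.

21.7 yr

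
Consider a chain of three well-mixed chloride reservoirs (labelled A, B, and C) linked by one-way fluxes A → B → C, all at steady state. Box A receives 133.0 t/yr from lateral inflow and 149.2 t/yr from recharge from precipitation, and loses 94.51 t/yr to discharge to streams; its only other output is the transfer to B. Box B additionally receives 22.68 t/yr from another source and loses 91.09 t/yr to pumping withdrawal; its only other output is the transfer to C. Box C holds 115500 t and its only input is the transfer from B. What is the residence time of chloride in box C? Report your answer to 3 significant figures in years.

Box A: F(A→B) = (133.0 + 149.2) − 94.51 = 187.69 t/yr.
Box B: F(B→C) = (187.69 + 22.68) − 91.09 = 119.28 t/yr.
Box C throughput = its input = 119.28 t/yr; τ = 115500 / 119.28 = 968.3 yr.

968 yr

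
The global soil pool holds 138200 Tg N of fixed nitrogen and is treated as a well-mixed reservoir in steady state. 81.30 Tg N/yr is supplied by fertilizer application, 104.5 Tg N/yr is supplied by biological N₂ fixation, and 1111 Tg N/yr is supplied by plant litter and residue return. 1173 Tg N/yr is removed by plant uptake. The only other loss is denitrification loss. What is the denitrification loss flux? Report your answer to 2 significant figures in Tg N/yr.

120 Tg N/yr

At steady state ΣF_in = ΣF_out.
ΣF_in = 81.30 + 104.5 + 1111 = 1296.8 Tg N/yr.
Denitrification loss flux = ΣF_in − (1173) = 1296.8 − 1173 = 123.8 Tg N/yr.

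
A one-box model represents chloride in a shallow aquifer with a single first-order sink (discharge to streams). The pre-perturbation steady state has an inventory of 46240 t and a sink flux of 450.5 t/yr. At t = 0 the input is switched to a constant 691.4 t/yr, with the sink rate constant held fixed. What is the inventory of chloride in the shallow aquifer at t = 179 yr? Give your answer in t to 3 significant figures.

τ = M₀/F₀ = 46240/450.5 = 102.6 yr; rate constant k = 1/τ.
New steady state M_∞ = F₁/k = F₁·τ = 691.4 × 102.6 = 70966 t.
M(t) = M_∞ + (M₀ − M_∞)·e^(−t/τ); t/τ = 179/102.6 = 1.744, so e^(−t/τ) = 0.1748.
M(t) = 70966 − 24730 × 0.1748 = 66643 t.

66600 t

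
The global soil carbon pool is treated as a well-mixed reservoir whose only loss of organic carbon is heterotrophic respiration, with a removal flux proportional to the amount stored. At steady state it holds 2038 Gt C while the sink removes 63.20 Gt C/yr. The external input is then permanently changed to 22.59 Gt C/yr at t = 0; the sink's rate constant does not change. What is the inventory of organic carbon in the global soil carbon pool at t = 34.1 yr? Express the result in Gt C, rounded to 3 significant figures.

τ = M₀/F₀ = 2038/63.20 = 32.25 yr; rate constant k = 1/τ.
New steady state M_∞ = F₁/k = F₁·τ = 22.59 × 32.25 = 728.46 Gt C.
M(t) = M_∞ + (M₀ − M_∞)·e^(−t/τ); t/τ = 34.1/32.25 = 1.057, so e^(−t/τ) = 0.3473.
M(t) = 728.46 + 1310 × 0.3473 = 1183.3 Gt C.

1180 Gt C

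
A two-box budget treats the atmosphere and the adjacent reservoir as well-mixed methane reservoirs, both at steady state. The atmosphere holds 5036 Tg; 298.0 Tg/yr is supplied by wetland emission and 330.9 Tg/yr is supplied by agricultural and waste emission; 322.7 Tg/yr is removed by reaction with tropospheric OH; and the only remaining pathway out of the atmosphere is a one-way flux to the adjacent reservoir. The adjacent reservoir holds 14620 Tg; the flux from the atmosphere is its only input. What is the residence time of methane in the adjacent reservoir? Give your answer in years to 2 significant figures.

Balance the atmosphere: ΣF_in = 298.0 + 330.9 = 628.90 Tg/yr.
Flux to the adjacent reservoir = ΣF_in − (322.7) = 306.20 Tg/yr.
At steady state the output of the adjacent reservoir equals its input, 306.20 Tg/yr.
τ = M / F = 14620 / 306.20 = 47.75 yr.

48 yr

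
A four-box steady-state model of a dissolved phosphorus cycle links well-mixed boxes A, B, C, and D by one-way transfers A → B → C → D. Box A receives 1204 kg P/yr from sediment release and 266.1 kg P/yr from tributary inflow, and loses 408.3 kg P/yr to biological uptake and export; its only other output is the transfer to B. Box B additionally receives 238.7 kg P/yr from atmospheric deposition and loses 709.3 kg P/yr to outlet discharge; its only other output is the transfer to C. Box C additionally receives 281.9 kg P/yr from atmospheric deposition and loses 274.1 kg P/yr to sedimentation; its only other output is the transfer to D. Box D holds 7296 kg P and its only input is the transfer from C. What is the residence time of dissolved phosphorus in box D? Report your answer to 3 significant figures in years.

Box A: F(A→B) = (1204 + 266.1) − 408.3 = 1061.8 kg P/yr.
Box B: F(B→C) = (1061.8 + 238.7) − 709.3 = 591.20 kg P/yr.
Box C: F(C→D) = (591.20 + 281.9) − 274.1 = 599.00 kg P/yr.
Box D throughput = its input = 599.00 kg P/yr; τ = 7296 / 599.00 = 12.18 yr.

12.2 yr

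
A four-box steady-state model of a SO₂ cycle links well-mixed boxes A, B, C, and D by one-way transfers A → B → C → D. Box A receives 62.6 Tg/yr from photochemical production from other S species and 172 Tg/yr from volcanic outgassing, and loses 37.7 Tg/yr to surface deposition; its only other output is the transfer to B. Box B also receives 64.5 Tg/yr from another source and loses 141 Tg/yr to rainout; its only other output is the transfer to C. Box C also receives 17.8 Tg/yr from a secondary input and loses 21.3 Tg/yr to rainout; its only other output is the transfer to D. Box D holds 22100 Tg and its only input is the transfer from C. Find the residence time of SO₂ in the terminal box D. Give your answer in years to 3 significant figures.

189 yr

Box A: F(A→B) = (62.6 + 172) − 37.7 = 196.90 Tg/yr.
Box B: F(B→C) = (196.90 + 64.5) − 141 = 120.40 Tg/yr.
Box C: F(C→D) = (120.40 + 17.8) − 21.3 = 116.90 Tg/yr.
Box D throughput = its input = 116.90 Tg/yr; τ = 22100 / 116.90 = 189.1 yr.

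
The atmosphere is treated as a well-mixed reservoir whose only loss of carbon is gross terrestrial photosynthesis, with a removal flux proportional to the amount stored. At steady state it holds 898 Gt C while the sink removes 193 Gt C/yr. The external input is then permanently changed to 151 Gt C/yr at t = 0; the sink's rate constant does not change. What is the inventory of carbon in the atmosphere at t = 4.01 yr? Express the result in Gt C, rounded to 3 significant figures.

785 Gt C

The sink rate constant is k = F₀/M₀ = 193/898 = 0.2149 yr⁻¹.
Solving dM/dt = F₁ − kM with M(0) = M₀ gives M(t) = F₁/k + (M₀ − F₁/k)·e^(−kt).
F₁/k = 151/0.2149 = 702.58 Gt C; kt = 0.2149 × 4.01 = 0.8618, e^(−kt) = 0.4224.
M(4.01) = 702.58 + (898 − 702.58) × 0.4224 = 702.58 + 82.54 = 785.12 Gt C.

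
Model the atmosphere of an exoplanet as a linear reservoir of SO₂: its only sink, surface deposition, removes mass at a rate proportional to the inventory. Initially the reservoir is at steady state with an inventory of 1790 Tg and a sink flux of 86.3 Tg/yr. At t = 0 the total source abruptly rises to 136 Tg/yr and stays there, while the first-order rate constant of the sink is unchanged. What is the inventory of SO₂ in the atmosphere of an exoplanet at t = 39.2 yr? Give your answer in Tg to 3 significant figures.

τ = M₀/F₀ = 1790/86.3 = 20.74 yr; rate constant k = 1/τ.
New steady state M_∞ = F₁/k = F₁·τ = 136 × 20.74 = 2820.9 Tg.
M(t) = M_∞ + (M₀ − M_∞)·e^(−t/τ); t/τ = 39.2/20.74 = 1.890, so e^(−t/τ) = 0.1511.
M(t) = 2820.9 − 1031 × 0.1511 = 2665.1 Tg.

2670 Tg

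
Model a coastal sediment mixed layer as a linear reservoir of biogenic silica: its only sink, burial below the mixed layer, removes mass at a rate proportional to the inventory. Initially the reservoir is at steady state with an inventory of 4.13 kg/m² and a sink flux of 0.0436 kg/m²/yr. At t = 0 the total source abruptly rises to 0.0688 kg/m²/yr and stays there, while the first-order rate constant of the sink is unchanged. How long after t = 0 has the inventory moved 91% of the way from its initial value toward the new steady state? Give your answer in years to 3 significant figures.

228 yr

τ = M₀/F₀ = 4.13/0.0436 = 94.72 yr.
The remaining gap fraction is e^(−t/τ); 91% covered ⇒ e^(−t/τ) = 0.0900.
t = −τ ln(0.0900) = 94.72 × 2.408 = 228.1 yr.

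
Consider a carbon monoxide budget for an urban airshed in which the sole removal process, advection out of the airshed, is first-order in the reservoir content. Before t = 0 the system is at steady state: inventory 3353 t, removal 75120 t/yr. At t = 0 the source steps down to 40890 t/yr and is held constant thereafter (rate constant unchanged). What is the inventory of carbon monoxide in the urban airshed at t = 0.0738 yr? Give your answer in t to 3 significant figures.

The sink rate constant is k = F₀/M₀ = 75120/3353 = 22.40 yr⁻¹.
Solving dM/dt = F₁ − kM with M(0) = M₀ gives M(t) = F₁/k + (M₀ − F₁/k)·e^(−kt).
F₁/k = 40890/22.40 = 1825.1 t; kt = 22.40 × 0.0738 = 1.653, e^(−kt) = 0.1914.
M(0.0738) = 1825.1 + (3353 − 1825.1) × 0.1914 = 1825.1 + 292.4 = 2117.6 t.

2120 t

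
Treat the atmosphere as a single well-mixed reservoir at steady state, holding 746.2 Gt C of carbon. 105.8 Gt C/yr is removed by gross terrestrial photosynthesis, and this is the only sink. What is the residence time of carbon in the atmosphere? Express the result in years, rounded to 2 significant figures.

τ = M / F = 746.2 / 105.8 = 7.053 yr.

7.1 yr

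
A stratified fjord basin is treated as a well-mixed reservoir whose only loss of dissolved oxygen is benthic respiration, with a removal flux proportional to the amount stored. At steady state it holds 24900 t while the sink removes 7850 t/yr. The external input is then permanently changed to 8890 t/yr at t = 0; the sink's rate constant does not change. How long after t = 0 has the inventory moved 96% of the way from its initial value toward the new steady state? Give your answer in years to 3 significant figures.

10.2 yr

τ = M₀/F₀ = 24900/7850 = 3.172 yr.
The remaining gap fraction is e^(−t/τ); 96% covered ⇒ e^(−t/τ) = 0.0400.
t = −τ ln(0.0400) = 3.172 × 3.219 = 10.21 yr.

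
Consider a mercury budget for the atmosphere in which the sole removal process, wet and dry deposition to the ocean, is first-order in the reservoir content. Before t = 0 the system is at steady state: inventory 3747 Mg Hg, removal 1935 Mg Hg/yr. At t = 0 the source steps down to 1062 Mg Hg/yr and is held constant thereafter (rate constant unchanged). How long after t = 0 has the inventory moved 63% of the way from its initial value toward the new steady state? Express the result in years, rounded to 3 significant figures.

τ = M₀/F₀ = 3747/1935 = 1.936 yr.
The remaining gap fraction is e^(−t/τ); 63% covered ⇒ e^(−t/τ) = 0.370.
t = −τ ln(0.370) = 1.936 × 0.9943 = 1.925 yr.

1.93 yr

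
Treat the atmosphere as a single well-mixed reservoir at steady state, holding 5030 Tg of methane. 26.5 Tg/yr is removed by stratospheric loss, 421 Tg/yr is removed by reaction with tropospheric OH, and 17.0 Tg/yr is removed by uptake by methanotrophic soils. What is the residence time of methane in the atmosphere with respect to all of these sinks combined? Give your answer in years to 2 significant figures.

11 yr

Total removal flux = 26.5 + 421 + 17.0 = 464.50 Tg/yr.
τ = M / ΣF_out = 5030 / 464.50 = 10.83 yr.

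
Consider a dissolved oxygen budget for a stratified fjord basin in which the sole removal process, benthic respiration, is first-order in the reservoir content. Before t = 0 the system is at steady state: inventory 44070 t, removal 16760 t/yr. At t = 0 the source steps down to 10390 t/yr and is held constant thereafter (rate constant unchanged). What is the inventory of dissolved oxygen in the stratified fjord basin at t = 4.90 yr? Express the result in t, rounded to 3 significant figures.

The sink rate constant is k = F₀/M₀ = 16760/44070 = 0.3803 yr⁻¹.
Solving dM/dt = F₁ − kM with M(0) = M₀ gives M(t) = F₁/k + (M₀ − F₁/k)·e^(−kt).
F₁/k = 10390/0.3803 = 27320 t; kt = 0.3803 × 4.90 = 1.863, e^(−kt) = 0.1551.
M(4.90) = 27320 + (44070 − 27320) × 0.1551 = 27320 + 2598 = 29919 t.

29900 t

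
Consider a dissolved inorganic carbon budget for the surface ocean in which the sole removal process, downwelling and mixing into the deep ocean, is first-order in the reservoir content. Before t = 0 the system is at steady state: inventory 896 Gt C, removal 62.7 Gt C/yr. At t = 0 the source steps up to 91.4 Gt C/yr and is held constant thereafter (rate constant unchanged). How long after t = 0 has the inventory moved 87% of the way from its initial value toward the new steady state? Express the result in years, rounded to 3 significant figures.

29.2 yr

τ = M₀/F₀ = 896/62.7 = 14.29 yr.
The remaining gap fraction is e^(−t/τ); 87% covered ⇒ e^(−t/τ) = 0.130.
t = −τ ln(0.130) = 14.29 × 2.040 = 29.16 yr.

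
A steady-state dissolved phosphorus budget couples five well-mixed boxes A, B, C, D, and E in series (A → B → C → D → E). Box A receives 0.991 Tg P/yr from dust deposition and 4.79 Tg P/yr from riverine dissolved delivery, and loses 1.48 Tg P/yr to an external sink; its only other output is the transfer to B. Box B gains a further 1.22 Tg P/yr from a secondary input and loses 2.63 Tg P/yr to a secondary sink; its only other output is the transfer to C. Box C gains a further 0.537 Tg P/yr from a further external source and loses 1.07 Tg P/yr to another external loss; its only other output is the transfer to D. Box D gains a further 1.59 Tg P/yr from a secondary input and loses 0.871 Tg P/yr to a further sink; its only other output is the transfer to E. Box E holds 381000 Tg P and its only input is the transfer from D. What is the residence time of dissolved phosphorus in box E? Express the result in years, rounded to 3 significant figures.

124000 yr

Box A: F(A→B) = (0.991 + 4.79) − 1.48 = 4.3010 Tg P/yr.
Box B: F(B→C) = (4.3010 + 1.22) − 2.63 = 2.8910 Tg P/yr.
Box C: F(C→D) = (2.8910 + 0.537) − 1.07 = 2.3580 Tg P/yr.
Box D: F(D→E) = (2.3580 + 1.59) − 0.871 = 3.0770 Tg P/yr.
Box E throughput = its input = 3.0770 Tg P/yr; τ = 381000 / 3.0770 = 123800 yr.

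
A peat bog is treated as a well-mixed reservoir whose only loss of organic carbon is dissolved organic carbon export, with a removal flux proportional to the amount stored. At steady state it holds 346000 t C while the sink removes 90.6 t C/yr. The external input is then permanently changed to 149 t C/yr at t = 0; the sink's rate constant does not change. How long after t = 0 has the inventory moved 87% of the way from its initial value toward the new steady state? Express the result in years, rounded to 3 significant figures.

7790 yr

τ = M₀/F₀ = 346000/90.6 = 3819 yr.
The remaining gap fraction is e^(−t/τ); 87% covered ⇒ e^(−t/τ) = 0.130.
t = −τ ln(0.130) = 3819 × 2.040 = 7792 yr.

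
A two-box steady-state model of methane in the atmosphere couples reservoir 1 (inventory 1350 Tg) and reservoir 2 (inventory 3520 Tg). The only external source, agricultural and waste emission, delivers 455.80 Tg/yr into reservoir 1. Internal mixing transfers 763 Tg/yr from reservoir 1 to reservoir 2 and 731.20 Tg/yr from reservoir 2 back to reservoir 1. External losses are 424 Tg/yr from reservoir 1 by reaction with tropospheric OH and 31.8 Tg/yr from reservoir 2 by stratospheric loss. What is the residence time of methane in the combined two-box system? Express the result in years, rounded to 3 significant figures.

For the system as a whole, the A↔B exchange is internal and contributes nothing to the throughput; only the external sinks remove mass.
M_total = 1350 + 3520 = 4870.0 Tg.
ΣF_external_out = 424 + 31.8 = 455.80 Tg/yr.
τ = M_total / ΣF_ext = 4870.0 / 455.80 = 10.68 yr.

10.7 yr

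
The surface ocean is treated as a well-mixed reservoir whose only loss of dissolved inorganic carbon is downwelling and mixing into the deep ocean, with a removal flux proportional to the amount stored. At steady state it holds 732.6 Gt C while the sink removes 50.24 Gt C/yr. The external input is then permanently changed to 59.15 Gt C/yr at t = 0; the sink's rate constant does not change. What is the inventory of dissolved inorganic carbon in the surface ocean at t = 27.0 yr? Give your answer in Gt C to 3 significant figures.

842 Gt C

The sink rate constant is k = F₀/M₀ = 50.24/732.6 = 0.06858 yr⁻¹.
Solving dM/dt = F₁ − kM with M(0) = M₀ gives M(t) = F₁/k + (M₀ − F₁/k)·e^(−kt).
F₁/k = 59.15/0.06858 = 862.53 Gt C; kt = 0.06858 × 27.0 = 1.852, e^(−kt) = 0.1570.
M(27.0) = 862.53 + (732.6 − 862.53) × 0.1570 = 862.53 − 20.40 = 842.13 Gt C.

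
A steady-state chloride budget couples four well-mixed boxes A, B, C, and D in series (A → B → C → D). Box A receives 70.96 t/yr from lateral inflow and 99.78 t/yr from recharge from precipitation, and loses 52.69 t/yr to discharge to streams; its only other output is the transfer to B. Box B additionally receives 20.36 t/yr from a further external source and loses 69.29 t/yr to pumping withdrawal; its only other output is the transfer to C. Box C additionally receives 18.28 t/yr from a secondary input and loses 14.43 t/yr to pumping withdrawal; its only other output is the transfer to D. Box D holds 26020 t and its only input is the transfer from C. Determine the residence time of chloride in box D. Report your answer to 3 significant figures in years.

Box A: F(A→B) = (70.96 + 99.78) − 52.69 = 118.05 t/yr.
Box B: F(B→C) = (118.05 + 20.36) − 69.29 = 69.120 t/yr.
Box C: F(C→D) = (69.120 + 18.28) − 14.43 = 72.970 t/yr.
Box D throughput = its input = 72.970 t/yr; τ = 26020 / 72.970 = 356.6 yr.

357 yr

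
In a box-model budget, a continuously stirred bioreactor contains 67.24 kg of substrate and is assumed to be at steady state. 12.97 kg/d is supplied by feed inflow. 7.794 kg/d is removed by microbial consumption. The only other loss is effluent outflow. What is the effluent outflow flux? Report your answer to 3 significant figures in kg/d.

5.18 kg/d

At steady state ΣF_in = ΣF_out.
ΣF_in = 12.970 kg/d.
Effluent outflow flux = ΣF_in − (7.794) = 12.970 − 7.794 = 5.176 kg/d.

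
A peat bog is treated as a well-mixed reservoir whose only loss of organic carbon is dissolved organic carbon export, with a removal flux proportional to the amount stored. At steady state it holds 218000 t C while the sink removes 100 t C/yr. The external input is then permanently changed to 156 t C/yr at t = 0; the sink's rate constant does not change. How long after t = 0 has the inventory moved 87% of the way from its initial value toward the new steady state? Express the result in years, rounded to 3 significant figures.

τ = M₀/F₀ = 218000/100 = 2180 yr.
The remaining gap fraction is e^(−t/τ); 87% covered ⇒ e^(−t/τ) = 0.130.
t = −τ ln(0.130) = 2180 × 2.040 = 4448 yr.

4450 yr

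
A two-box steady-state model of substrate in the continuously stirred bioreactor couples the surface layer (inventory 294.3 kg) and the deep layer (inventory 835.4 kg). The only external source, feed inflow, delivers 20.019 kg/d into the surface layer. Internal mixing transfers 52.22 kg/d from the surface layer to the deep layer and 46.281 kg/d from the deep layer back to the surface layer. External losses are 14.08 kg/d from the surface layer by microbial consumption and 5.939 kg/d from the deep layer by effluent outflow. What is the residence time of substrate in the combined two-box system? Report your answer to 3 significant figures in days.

56.4 d

Residence time in the combined system uses the total inventory and the total *external* removal — internal exchanges between the two boxes cancel.
M_total = 294.3 + 835.4 = 1129.7 kg.
ΣF_external_out = 14.08 + 5.939 = 20.019 kg/d.
τ = M_total / ΣF_ext = 1129.7 / 20.019 = 56.43 d.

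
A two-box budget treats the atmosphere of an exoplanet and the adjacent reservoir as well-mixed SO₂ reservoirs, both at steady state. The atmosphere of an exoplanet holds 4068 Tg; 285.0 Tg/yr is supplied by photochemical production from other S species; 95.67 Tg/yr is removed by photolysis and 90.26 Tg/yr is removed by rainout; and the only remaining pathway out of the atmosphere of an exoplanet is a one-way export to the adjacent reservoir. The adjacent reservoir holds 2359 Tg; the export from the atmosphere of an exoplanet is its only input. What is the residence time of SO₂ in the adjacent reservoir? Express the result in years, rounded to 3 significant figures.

23.8 yr

Balance the atmosphere of an exoplanet: ΣF_in = 285.00 Tg/yr.
Export to the adjacent reservoir = ΣF_in − (95.67 + 90.26) = 99.070 Tg/yr.
At steady state the output of the adjacent reservoir equals its input, 99.070 Tg/yr.
τ = M / F = 2359 / 99.070 = 23.81 yr.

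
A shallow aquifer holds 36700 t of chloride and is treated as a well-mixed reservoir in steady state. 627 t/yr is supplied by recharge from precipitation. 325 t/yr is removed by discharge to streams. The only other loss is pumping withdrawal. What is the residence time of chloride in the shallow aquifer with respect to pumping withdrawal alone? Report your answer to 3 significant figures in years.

At steady state ΣF_in = ΣF_out.
ΣF_in = 627.00 t/yr.
Pumping withdrawal flux = ΣF_in − (325) = 627.00 − 325.0 = 302.0 t/yr.
τ = M / F = 36700 / 302.0 = 121.5 yr.

122 yr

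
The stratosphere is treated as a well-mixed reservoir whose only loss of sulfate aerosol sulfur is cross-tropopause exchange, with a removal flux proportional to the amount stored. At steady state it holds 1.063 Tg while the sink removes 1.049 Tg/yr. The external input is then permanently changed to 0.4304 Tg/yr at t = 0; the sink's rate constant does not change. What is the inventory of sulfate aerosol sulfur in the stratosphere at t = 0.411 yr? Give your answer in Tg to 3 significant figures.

Residence time τ = M₀/F₀ = 1.013 yr. The eventual steady state is M_∞ = M₀·(F₁/F₀) = 1.063 × 0.4304/1.049 = 0.43614 Tg.
The anomaly ΔM(t) = M(t) − M_∞ decays as ΔM₀·e^(−t/τ) with ΔM₀ = 1.063 − 0.43614 = 0.6269 Tg.
At t = 0.411 yr, e^(−t/τ) = e^(−0.4056) = 0.6666, so ΔM = 0.4179 Tg and M = 0.43614 + 0.4179 = 0.85400 Tg.

0.854 Tg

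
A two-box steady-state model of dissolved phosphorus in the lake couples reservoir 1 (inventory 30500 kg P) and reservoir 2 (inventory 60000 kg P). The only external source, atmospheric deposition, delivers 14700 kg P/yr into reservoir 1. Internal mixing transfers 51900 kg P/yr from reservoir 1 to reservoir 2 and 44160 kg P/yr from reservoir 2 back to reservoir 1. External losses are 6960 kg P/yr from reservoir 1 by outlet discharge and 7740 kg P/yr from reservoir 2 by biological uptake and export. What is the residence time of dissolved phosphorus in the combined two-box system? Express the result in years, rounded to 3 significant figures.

6.16 yr

For the system as a whole, the A↔B exchange is internal and contributes nothing to the throughput; only the external sinks remove mass.
M_total = 30500 + 60000 = 90500 kg P.
ΣF_external_out = 6960 + 7740 = 14700 kg P/yr.
τ = M_total / ΣF_ext = 90500 / 14700 = 6.156 yr.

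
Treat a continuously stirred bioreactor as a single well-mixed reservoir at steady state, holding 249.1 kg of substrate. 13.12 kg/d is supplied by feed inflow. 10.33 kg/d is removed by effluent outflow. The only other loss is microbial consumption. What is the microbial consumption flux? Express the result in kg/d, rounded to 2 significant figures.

2.8 kg/d

At steady state ΣF_in = ΣF_out.
ΣF_in = 13.120 kg/d.
Microbial consumption flux = ΣF_in − (10.33) = 13.120 − 10.33 = 2.790 kg/d.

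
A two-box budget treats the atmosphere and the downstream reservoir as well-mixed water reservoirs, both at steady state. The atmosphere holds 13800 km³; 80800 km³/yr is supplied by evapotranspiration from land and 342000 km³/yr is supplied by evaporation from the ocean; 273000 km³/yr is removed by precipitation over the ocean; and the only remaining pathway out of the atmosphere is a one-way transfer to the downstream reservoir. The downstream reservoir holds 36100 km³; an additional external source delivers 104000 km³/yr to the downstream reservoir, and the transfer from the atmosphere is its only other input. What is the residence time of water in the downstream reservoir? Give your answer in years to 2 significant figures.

0.14 yr

Balance the atmosphere: ΣF_in = 80800 + 342000 = 422800 km³/yr.
Transfer to the downstream reservoir = ΣF_in − (273000) = 149800 km³/yr.
Total input to the downstream reservoir = 149800 + 104000 = 253800 km³/yr; at steady state this equals its total output.
τ = M / F = 36100 / 253800 = 0.1422 yr.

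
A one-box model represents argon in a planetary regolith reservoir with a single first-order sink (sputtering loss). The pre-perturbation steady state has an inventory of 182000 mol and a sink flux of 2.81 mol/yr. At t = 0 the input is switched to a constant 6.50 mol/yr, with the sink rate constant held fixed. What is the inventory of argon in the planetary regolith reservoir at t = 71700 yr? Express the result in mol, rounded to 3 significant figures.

342000 mol

The sink rate constant is k = F₀/M₀ = 2.81/182000 = 1.544×10^-5 yr⁻¹.
Solving dM/dt = F₁ − kM with M(0) = M₀ gives M(t) = F₁/k + (M₀ − F₁/k)·e^(−kt).
F₁/k = 6.50/1.544×10^-5 = 421000 mol; kt = 1.544×10^-5 × 71700 = 1.107, e^(−kt) = 0.3305.
M(71700) = 421000 + (182000 − 421000) × 0.3305 = 421000 − 79000 = 342000 mol.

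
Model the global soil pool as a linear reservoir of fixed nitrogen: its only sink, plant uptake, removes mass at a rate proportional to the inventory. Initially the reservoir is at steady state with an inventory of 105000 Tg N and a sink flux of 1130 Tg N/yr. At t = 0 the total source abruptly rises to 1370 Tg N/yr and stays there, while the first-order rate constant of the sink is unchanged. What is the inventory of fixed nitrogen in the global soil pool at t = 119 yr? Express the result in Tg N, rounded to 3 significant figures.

121000 Tg N

Residence time τ = M₀/F₀ = 92.92 yr. The eventual steady state is M_∞ = M₀·(F₁/F₀) = 105000 × 1370/1130 = 127300 Tg N.
The anomaly ΔM(t) = M(t) − M_∞ decays as ΔM₀·e^(−t/τ) with ΔM₀ = 105000 − 127300 = −22300 Tg N.
At t = 119 yr, e^(−t/τ) = e^(−1.281) = 0.2779, so ΔM = −6196 Tg N and M = 127300 − 6196 = 121100 Tg N.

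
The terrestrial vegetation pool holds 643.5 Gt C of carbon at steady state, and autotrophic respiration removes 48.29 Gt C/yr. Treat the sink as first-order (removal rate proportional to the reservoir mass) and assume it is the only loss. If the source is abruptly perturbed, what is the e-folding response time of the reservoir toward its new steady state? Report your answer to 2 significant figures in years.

13 yr

For a linear reservoir the response time equals the residence time τ = M/F.
τ = 643.5 / 48.29 = 13.33 yr.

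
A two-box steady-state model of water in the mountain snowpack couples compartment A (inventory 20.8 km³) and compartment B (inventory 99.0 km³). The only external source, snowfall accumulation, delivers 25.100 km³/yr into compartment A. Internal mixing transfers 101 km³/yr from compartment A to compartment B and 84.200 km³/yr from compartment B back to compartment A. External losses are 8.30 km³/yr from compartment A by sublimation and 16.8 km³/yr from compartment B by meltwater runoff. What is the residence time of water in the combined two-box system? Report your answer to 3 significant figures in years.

4.77 yr

For the system as a whole, the A↔B exchange is internal and contributes nothing to the throughput; only the external sinks remove mass.
M_total = 20.8 + 99.0 = 119.80 km³.
ΣF_external_out = 8.30 + 16.8 = 25.100 km³/yr.
τ = M_total / ΣF_ext = 119.80 / 25.100 = 4.773 yr.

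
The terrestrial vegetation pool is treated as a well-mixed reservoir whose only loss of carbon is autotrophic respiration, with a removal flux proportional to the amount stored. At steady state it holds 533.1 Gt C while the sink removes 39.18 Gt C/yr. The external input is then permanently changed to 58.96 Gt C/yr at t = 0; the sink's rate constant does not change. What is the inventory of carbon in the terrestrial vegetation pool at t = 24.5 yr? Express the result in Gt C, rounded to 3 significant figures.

The sink rate constant is k = F₀/M₀ = 39.18/533.1 = 0.07349 yr⁻¹.
Solving dM/dt = F₁ − kM with M(0) = M₀ gives M(t) = F₁/k + (M₀ − F₁/k)·e^(−kt).
F₁/k = 58.96/0.07349 = 802.24 Gt C; kt = 0.07349 × 24.5 = 1.801, e^(−kt) = 0.1652.
M(24.5) = 802.24 + (533.1 − 802.24) × 0.1652 = 802.24 − 44.46 = 757.77 Gt C.

758 Gt C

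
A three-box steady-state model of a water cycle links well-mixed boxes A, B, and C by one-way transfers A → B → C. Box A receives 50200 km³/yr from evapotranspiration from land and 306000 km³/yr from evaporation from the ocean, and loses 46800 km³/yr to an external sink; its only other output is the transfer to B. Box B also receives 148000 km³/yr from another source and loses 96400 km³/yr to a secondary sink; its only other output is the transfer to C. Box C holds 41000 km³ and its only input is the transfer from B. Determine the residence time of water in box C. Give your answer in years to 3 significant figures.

Box A: F(A→B) = (50200 + 306000) − 46800 = 309400 km³/yr.
Box B: F(B→C) = (309400 + 148000) − 96400 = 361000 km³/yr.
Box C throughput = its input = 361000 km³/yr; τ = 41000 / 361000 = 0.1136 yr.

0.114 yr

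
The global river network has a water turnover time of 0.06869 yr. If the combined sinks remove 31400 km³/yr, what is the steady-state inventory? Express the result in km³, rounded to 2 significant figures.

2200 km³

τ = M/F ⇒ M = τ × F = 0.06869 × 31400 = 2157 km³.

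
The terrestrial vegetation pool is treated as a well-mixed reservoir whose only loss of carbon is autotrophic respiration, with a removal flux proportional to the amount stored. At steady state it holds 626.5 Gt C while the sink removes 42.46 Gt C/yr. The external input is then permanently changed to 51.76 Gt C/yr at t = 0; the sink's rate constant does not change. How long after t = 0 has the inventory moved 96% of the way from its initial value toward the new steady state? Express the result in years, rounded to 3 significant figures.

47.5 yr

τ = M₀/F₀ = 626.5/42.46 = 14.76 yr.
The remaining gap fraction is e^(−t/τ); 96% covered ⇒ e^(−t/τ) = 0.0400.
t = −τ ln(0.0400) = 14.76 × 3.219 = 47.49 yr.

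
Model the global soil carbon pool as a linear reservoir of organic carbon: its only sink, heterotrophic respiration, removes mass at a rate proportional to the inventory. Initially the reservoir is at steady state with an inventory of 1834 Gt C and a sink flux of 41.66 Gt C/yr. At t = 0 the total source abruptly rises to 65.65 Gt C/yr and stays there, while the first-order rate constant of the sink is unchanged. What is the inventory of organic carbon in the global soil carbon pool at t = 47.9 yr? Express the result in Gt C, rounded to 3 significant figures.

2530 Gt C

The sink rate constant is k = F₀/M₀ = 41.66/1834 = 0.02272 yr⁻¹.
Solving dM/dt = F₁ − kM with M(0) = M₀ gives M(t) = F₁/k + (M₀ − F₁/k)·e^(−kt).
F₁/k = 65.65/0.02272 = 2890.1 Gt C; kt = 0.02272 × 47.9 = 1.088, e^(−kt) = 0.3369.
M(47.9) = 2890.1 + (1834 − 2890.1) × 0.3369 = 2890.1 − 355.8 = 2534.3 Gt C.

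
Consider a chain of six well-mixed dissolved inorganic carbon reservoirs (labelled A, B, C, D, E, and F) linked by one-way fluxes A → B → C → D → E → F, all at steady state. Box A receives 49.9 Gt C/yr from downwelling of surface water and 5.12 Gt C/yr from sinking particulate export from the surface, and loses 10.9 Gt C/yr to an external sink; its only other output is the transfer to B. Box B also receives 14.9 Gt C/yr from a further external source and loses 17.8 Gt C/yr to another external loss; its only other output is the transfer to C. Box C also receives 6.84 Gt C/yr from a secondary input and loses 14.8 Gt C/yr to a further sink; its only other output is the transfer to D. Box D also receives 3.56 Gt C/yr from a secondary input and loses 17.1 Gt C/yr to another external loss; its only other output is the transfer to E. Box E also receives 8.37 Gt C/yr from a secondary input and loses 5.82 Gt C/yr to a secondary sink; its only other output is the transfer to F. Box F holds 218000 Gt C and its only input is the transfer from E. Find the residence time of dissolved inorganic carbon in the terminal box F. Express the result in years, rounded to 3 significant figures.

Box A: F(A→B) = (49.9 + 5.12) − 10.9 = 44.120 Gt C/yr.
Box B: F(B→C) = (44.120 + 14.9) − 17.8 = 41.220 Gt C/yr.
Box C: F(C→D) = (41.220 + 6.84) − 14.8 = 33.260 Gt C/yr.
Box D: F(D→E) = (33.260 + 3.56) − 17.1 = 19.720 Gt C/yr.
Box E: F(E→F) = (19.720 + 8.37) − 5.82 = 22.270 Gt C/yr.
Box F throughput = its input = 22.270 Gt C/yr; τ = 218000 / 22.270 = 9789 yr.

9790 yr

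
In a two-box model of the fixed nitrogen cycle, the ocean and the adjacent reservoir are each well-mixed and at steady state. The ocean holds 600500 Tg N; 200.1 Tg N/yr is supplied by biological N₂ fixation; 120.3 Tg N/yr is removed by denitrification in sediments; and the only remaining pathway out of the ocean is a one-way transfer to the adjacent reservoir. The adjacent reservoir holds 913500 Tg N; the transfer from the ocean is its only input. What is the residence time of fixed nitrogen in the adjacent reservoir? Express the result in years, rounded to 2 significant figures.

11000 yr

Balance the ocean: ΣF_in = 200.10 Tg N/yr.
Transfer to the adjacent reservoir = ΣF_in − (120.3) = 79.800 Tg N/yr.
At steady state the output of the adjacent reservoir equals its input, 79.800 Tg N/yr.
τ = M / F = 913500 / 79.800 = 11450 yr.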